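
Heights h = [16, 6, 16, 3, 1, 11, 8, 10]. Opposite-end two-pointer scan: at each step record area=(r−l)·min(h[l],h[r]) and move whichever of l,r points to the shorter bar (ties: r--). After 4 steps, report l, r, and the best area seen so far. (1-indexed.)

[1,8] min(16,10)*7=70 best=70 * → r--
[1,7] min(16,8)*6=48 best=70 → r--
[1,6] min(16,11)*5=55 best=70 → r--
[1,5] min(16,1)*4=4 best=70 → r--

l=1, r=4, best area=70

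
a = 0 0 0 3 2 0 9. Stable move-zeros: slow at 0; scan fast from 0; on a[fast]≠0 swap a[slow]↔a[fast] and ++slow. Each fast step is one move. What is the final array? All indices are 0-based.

[3, 2, 9, 0, 0, 0, 0]

(s=0,f=0) a[fast]=0 → fast++
(s=0,f=1) a[fast]=0 → fast++
(s=0,f=2) a[fast]=0 → fast++
(s=0,f=3) a[fast]=3≠0 swap→a[0]=3 → slow++,fast++
(s=1,f=4) a[fast]=2≠0 swap→a[1]=2 → slow++,fast++
(s=2,f=5) a[fast]=0 → fast++
(s=2,f=6) a[fast]=9≠0 swap→a[2]=9 → slow++,fast++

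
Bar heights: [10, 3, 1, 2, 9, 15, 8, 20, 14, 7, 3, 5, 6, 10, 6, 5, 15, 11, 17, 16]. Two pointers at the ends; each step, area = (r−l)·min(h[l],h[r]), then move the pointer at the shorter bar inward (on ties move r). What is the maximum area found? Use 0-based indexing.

max area = 210

l=0 r=19: min(10,16)*19=190 best=190 *, l++
l=1 r=19: min(3,16)*18=54 best=190, l++
l=2 r=19: min(1,16)*17=17 best=190, l++
l=3 r=19: min(2,16)*16=32 best=190, l++
l=4 r=19: min(9,16)*15=135 best=190, l++
l=5 r=19: min(15,16)*14=210 best=210 *, l++
l=6 r=19: min(8,16)*13=104 best=210, l++
l=7 r=19: min(20,16)*12=192 best=210, r--
l=7 r=18: min(20,17)*11=187 best=210, r--
l=7 r=17: min(20,11)*10=110 best=210, r--
l=7 r=16: min(20,15)*9=135 best=210, r--
l=7 r=15: min(20,5)*8=40 best=210, r--
l=7 r=14: min(20,6)*7=42 best=210, r--
l=7 r=13: min(20,10)*6=60 best=210, r--
l=7 r=12: min(20,6)*5=30 best=210, r--
l=7 r=11: min(20,5)*4=20 best=210, r--
l=7 r=10: min(20,3)*3=9 best=210, r--
l=7 r=9: min(20,7)*2=14 best=210, r--
l=7 r=8: min(20,14)*1=14 best=210, r--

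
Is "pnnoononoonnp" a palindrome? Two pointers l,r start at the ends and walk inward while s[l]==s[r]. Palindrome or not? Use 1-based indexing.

palindrome

l=1 r=13: 'p'=='p', l++,r--
l=2 r=12: 'n'=='n', l++,r--
l=3 r=11: 'n'=='n', l++,r--
l=4 r=10: 'o'=='o', l++,r--
l=5 r=9: 'o'=='o', l++,r--
l=6 r=8: 'n'=='n', l++,r--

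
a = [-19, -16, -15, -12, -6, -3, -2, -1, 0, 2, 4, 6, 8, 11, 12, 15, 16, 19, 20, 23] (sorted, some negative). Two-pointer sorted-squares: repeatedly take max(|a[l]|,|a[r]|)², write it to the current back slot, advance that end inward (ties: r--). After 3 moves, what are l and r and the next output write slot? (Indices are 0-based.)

l=0 r=19: |-19|<=|23| out[19]=529, r--
l=0 r=18: |-19|<=|20| out[18]=400, r--
l=0 r=17: |-19|<=|19| out[17]=361, r--

l=0, r=16, next write slot=16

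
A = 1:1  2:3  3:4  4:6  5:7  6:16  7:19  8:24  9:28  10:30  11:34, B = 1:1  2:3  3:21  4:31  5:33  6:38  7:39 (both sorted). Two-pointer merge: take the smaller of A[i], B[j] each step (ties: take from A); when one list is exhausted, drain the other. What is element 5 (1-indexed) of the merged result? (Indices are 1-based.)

merged[5] = 4

[i=1,j=1] A[i]=1<=B[j]=1 take 1 → i++
[i=2,j=1] A[i]=3>B[j]=1 take 1 → j++
[i=2,j=2] A[i]=3<=B[j]=3 take 3 → i++
[i=3,j=2] A[i]=4>B[j]=3 take 3 → j++
[i=3,j=3] A[i]=4<=B[j]=21 take 4 → i++
[i=4,j=3] A[i]=6<=B[j]=21 take 6 → i++
[i=5,j=3] A[i]=7<=B[j]=21 take 7 → i++
[i=6,j=3] A[i]=16<=B[j]=21 take 16 → i++
[i=7,j=3] A[i]=19<=B[j]=21 take 19 → i++
[i=8,j=3] A[i]=24>B[j]=21 take 21 → j++
[i=8,j=4] A[i]=24<=B[j]=31 take 24 → i++
[i=9,j=4] A[i]=28<=B[j]=31 take 28 → i++
[i=10,j=4] A[i]=30<=B[j]=31 take 30 → i++
[i=11,j=4] A[i]=34>B[j]=31 take 31 → j++
[i=11,j=5] A[i]=34>B[j]=33 take 33 → j++
[i=11,j=6] A[i]=34<=B[j]=38 take 34 → i++
[i=12,j=6] A done, take B[j]=38 → j++
[i=12,j=7] A done, take B[j]=39 → j++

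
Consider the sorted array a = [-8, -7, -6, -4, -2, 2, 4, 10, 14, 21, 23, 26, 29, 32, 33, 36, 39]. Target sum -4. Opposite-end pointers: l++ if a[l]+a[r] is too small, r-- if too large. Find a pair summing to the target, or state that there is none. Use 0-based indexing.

(-8, 4)

l=0 r=16: -8+39=31 >-4, r--
l=0 r=15: -8+36=28 >-4, r--
l=0 r=14: -8+33=25 >-4, r--
l=0 r=13: -8+32=24 >-4, r--
l=0 r=12: -8+29=21 >-4, r--
l=0 r=11: -8+26=18 >-4, r--
l=0 r=10: -8+23=15 >-4, r--
l=0 r=9: -8+21=13 >-4, r--
l=0 r=8: -8+14=6 >-4, r--
l=0 r=7: -8+10=2 >-4, r--
l=0 r=6: -8+4=-4, found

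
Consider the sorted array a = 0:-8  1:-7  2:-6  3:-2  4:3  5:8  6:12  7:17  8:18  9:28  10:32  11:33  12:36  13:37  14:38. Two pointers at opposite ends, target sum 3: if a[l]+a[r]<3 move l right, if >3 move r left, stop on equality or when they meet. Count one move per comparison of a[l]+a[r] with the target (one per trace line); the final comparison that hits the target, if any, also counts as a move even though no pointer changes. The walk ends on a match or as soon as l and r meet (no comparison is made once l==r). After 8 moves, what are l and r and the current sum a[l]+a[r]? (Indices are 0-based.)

l=0 r=14: -8+38=30 >3, r--
l=0 r=13: -8+37=29 >3, r--
l=0 r=12: -8+36=28 >3, r--
l=0 r=11: -8+33=25 >3, r--
l=0 r=10: -8+32=24 >3, r--
l=0 r=9: -8+28=20 >3, r--
l=0 r=8: -8+18=10 >3, r--
l=0 r=7: -8+17=9 >3, r--

l=0, r=6, sum=4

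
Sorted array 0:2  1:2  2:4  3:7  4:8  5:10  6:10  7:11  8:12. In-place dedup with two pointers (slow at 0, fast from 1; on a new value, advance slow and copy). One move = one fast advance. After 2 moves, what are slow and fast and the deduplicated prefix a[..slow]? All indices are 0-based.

slow=1, fast=3, prefix=[2, 4]

(s=0,f=1) a[fast]=2=a[slow] dup → fast++
(s=0,f=2) a[fast]=4≠a[slow]=2 write a[1]=4 → slow++,fast++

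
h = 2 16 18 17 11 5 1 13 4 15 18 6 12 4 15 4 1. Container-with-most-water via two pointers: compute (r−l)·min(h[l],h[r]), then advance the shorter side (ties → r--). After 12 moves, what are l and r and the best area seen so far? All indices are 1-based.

l=3, r=7, best area=195

[1,17] min(2,1)*16=16 best=16 * → r--
[1,16] min(2,4)*15=30 best=30 * → l++
[2,16] min(16,4)*14=56 best=56 * → r--
[2,15] min(16,15)*13=195 best=195 * → r--
[2,14] min(16,4)*12=48 best=195 → r--
[2,13] min(16,12)*11=132 best=195 → r--
[2,12] min(16,6)*10=60 best=195 → r--
[2,11] min(16,18)*9=144 best=195 → l++
[3,11] min(18,18)*8=144 best=195 → r--
[3,10] min(18,15)*7=105 best=195 → r--
[3,9] min(18,4)*6=24 best=195 → r--
[3,8] min(18,13)*5=65 best=195 → r--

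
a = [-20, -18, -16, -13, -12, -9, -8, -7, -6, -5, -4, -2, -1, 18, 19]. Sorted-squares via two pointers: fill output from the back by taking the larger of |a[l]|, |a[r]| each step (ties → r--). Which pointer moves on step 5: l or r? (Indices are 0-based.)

l=0 r=14: |-20|>|19| out[14]=400, l++
l=1 r=14: |-18|<=|19| out[13]=361, r--
l=1 r=13: |-18|<=|18| out[12]=324, r--
l=1 r=12: |-18|>|-1| out[11]=324, l++
l=2 r=12: |-16|>|-1| out[10]=256, l++

l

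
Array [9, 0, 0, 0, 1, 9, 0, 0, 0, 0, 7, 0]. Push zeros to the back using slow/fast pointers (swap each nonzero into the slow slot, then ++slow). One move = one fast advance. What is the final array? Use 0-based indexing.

slow=0 fast=0: a[fast]=9≠0 swap→a[0]=9, slow++,fast++
slow=1 fast=1: a[fast]=0, fast++
slow=1 fast=2: a[fast]=0, fast++
slow=1 fast=3: a[fast]=0, fast++
slow=1 fast=4: a[fast]=1≠0 swap→a[1]=1, slow++,fast++
slow=2 fast=5: a[fast]=9≠0 swap→a[2]=9, slow++,fast++
slow=3 fast=6: a[fast]=0, fast++
slow=3 fast=7: a[fast]=0, fast++
slow=3 fast=8: a[fast]=0, fast++
slow=3 fast=9: a[fast]=0, fast++
slow=3 fast=10: a[fast]=7≠0 swap→a[3]=7, slow++,fast++
slow=4 fast=11: a[fast]=0, fast++

[9, 1, 9, 7, 0, 0, 0, 0, 0, 0, 0, 0]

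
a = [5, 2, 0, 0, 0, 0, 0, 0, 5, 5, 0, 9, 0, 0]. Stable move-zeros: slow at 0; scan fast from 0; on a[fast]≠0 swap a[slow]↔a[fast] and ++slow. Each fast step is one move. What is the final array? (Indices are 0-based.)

[5, 2, 5, 5, 9, 0, 0, 0, 0, 0, 0, 0, 0, 0]

(s=0,f=0) a[fast]=5≠0 swap→a[0]=5 → slow++,fast++
(s=1,f=1) a[fast]=2≠0 swap→a[1]=2 → slow++,fast++
(s=2,f=2) a[fast]=0 → fast++
(s=2,f=3) a[fast]=0 → fast++
(s=2,f=4) a[fast]=0 → fast++
(s=2,f=5) a[fast]=0 → fast++
(s=2,f=6) a[fast]=0 → fast++
(s=2,f=7) a[fast]=0 → fast++
(s=2,f=8) a[fast]=5≠0 swap→a[2]=5 → slow++,fast++
(s=3,f=9) a[fast]=5≠0 swap→a[3]=5 → slow++,fast++
(s=4,f=10) a[fast]=0 → fast++
(s=4,f=11) a[fast]=9≠0 swap→a[4]=9 → slow++,fast++
(s=5,f=12) a[fast]=0 → fast++
(s=5,f=13) a[fast]=0 → fast++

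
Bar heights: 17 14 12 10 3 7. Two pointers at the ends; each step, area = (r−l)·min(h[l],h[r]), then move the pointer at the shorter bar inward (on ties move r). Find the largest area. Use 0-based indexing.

l=0 r=5: min(17,7)*5=35 best=35 *, r--
l=0 r=4: min(17,3)*4=12 best=35, r--
l=0 r=3: min(17,10)*3=30 best=35, r--
l=0 r=2: min(17,12)*2=24 best=35, r--
l=0 r=1: min(17,14)*1=14 best=35, r--

max area = 35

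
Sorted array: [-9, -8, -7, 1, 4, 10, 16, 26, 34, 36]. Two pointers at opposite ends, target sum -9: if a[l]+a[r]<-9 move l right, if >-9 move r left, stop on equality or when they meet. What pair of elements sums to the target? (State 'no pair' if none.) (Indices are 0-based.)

no pair

l=0 r=9: -9+36=27 >-9, r--
l=0 r=8: -9+34=25 >-9, r--
l=0 r=7: -9+26=17 >-9, r--
l=0 r=6: -9+16=7 >-9, r--
l=0 r=5: -9+10=1 >-9, r--
l=0 r=4: -9+4=-5 >-9, r--
l=0 r=3: -9+1=-8 >-9, r--
l=0 r=2: -9+-7=-16 <-9, l++
l=1 r=2: -8+-7=-15 <-9, l++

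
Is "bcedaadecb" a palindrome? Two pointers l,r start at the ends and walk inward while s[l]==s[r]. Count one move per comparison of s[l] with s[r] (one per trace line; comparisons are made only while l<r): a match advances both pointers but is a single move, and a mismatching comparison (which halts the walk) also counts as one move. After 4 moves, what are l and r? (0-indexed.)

l=0 r=9: 'b'=='b', l++,r--
l=1 r=8: 'c'=='c', l++,r--
l=2 r=7: 'e'=='e', l++,r--
l=3 r=6: 'd'=='d', l++,r--

l=4, r=5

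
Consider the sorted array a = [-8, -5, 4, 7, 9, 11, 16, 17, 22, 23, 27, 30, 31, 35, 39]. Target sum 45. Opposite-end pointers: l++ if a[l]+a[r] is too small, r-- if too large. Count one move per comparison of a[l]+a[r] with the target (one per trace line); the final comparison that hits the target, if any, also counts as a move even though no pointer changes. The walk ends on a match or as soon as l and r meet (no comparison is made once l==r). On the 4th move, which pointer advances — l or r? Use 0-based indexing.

r

[0,14] -8+39=31 <45 → l++
[1,14] -5+39=34 <45 → l++
[2,14] 4+39=43 <45 → l++
[3,14] 7+39=46 >45 → r--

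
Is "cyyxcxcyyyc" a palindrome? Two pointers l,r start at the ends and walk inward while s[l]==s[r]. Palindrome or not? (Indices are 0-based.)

[0,10] 'c'=='c' → l++,r--
[1,9] 'y'=='y' → l++,r--
[2,8] 'y'=='y' → l++,r--
[3,7] 'x'!='y' → stop

not a palindrome (mismatch at 3,7)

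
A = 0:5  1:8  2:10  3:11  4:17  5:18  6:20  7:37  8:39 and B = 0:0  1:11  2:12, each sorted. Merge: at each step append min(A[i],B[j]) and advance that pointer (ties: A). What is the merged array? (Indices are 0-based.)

[0, 5, 8, 10, 11, 11, 12, 17, 18, 20, 37, 39]

[i=0,j=0] A[i]=5>B[j]=0 take 0 → j++
[i=0,j=1] A[i]=5<=B[j]=11 take 5 → i++
[i=1,j=1] A[i]=8<=B[j]=11 take 8 → i++
[i=2,j=1] A[i]=10<=B[j]=11 take 10 → i++
[i=3,j=1] A[i]=11<=B[j]=11 take 11 → i++
[i=4,j=1] A[i]=17>B[j]=11 take 11 → j++
[i=4,j=2] A[i]=17>B[j]=12 take 12 → j++
[i=4,j=3] B done, take A[i]=17 → i++
[i=5,j=3] B done, take A[i]=18 → i++
[i=6,j=3] B done, take A[i]=20 → i++
[i=7,j=3] B done, take A[i]=37 → i++
[i=8,j=3] B done, take A[i]=39 → i++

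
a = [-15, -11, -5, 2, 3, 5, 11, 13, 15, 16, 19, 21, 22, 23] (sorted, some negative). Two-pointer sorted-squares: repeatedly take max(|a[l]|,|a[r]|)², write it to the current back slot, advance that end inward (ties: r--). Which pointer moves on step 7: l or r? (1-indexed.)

l

l=1 r=14: |-15|<=|23| out[14]=529, r--
l=1 r=13: |-15|<=|22| out[13]=484, r--
l=1 r=12: |-15|<=|21| out[12]=441, r--
l=1 r=11: |-15|<=|19| out[11]=361, r--
l=1 r=10: |-15|<=|16| out[10]=256, r--
l=1 r=9: |-15|<=|15| out[9]=225, r--
l=1 r=8: |-15|>|13| out[8]=225, l++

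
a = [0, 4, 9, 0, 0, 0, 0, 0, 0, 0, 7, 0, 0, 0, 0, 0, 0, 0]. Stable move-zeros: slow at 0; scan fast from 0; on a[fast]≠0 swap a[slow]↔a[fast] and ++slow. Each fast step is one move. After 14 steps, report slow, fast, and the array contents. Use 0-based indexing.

slow=3, fast=14, a=[4, 9, 7, 0, 0, 0, 0, 0, 0, 0, 0, 0, 0, 0, 0, 0, 0, 0]

(s=0,f=0) a[fast]=0 → fast++
(s=0,f=1) a[fast]=4≠0 swap→a[0]=4 → slow++,fast++
(s=1,f=2) a[fast]=9≠0 swap→a[1]=9 → slow++,fast++
(s=2,f=3) a[fast]=0 → fast++
(s=2,f=4) a[fast]=0 → fast++
(s=2,f=5) a[fast]=0 → fast++
(s=2,f=6) a[fast]=0 → fast++
(s=2,f=7) a[fast]=0 → fast++
(s=2,f=8) a[fast]=0 → fast++
(s=2,f=9) a[fast]=0 → fast++
(s=2,f=10) a[fast]=7≠0 swap→a[2]=7 → slow++,fast++
(s=3,f=11) a[fast]=0 → fast++
(s=3,f=12) a[fast]=0 → fast++
(s=3,f=13) a[fast]=0 → fast++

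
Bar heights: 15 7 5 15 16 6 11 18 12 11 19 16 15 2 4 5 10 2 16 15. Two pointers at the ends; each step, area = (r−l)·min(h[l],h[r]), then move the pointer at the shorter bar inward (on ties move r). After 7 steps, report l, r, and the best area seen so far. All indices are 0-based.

l=4, r=16, best area=285

l=0 r=19: min(15,15)*19=285 best=285 *, r--
l=0 r=18: min(15,16)*18=270 best=285, l++
l=1 r=18: min(7,16)*17=119 best=285, l++
l=2 r=18: min(5,16)*16=80 best=285, l++
l=3 r=18: min(15,16)*15=225 best=285, l++
l=4 r=18: min(16,16)*14=224 best=285, r--
l=4 r=17: min(16,2)*13=26 best=285, r--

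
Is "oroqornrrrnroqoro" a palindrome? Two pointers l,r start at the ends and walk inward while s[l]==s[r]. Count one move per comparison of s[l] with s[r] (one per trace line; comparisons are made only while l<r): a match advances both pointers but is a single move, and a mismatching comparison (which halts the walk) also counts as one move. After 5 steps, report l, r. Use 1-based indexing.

l=6, r=12

[1,17] 'o'=='o' → l++,r--
[2,16] 'r'=='r' → l++,r--
[3,15] 'o'=='o' → l++,r--
[4,14] 'q'=='q' → l++,r--
[5,13] 'o'=='o' → l++,r--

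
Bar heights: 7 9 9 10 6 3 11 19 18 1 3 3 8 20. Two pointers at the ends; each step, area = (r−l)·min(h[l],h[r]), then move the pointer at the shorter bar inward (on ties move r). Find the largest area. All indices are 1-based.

l=1 r=14: min(7,20)*13=91 best=91 *, l++
l=2 r=14: min(9,20)*12=108 best=108 *, l++
l=3 r=14: min(9,20)*11=99 best=108, l++
l=4 r=14: min(10,20)*10=100 best=108, l++
l=5 r=14: min(6,20)*9=54 best=108, l++
l=6 r=14: min(3,20)*8=24 best=108, l++
l=7 r=14: min(11,20)*7=77 best=108, l++
l=8 r=14: min(19,20)*6=114 best=114 *, l++
l=9 r=14: min(18,20)*5=90 best=114, l++
l=10 r=14: min(1,20)*4=4 best=114, l++
l=11 r=14: min(3,20)*3=9 best=114, l++
l=12 r=14: min(3,20)*2=6 best=114, l++
l=13 r=14: min(8,20)*1=8 best=114, l++

max area = 114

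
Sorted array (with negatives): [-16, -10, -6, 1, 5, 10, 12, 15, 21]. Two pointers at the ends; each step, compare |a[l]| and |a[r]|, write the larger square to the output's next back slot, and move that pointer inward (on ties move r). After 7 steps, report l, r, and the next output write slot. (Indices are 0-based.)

l=3, r=4, next write slot=1

[0,8] |-16|<=|21| out[8]=441 → r--
[0,7] |-16|>|15| out[7]=256 → l++
[1,7] |-10|<=|15| out[6]=225 → r--
[1,6] |-10|<=|12| out[5]=144 → r--
[1,5] |-10|<=|10| out[4]=100 → r--
[1,4] |-10|>|5| out[3]=100 → l++
[2,4] |-6|>|5| out[2]=36 → l++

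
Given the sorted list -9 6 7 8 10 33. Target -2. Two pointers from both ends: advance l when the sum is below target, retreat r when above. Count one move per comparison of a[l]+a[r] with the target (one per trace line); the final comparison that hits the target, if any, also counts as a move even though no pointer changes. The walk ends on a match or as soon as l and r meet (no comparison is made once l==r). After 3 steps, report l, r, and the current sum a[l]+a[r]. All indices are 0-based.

l=0 r=5: -9+33=24 >-2, r--
l=0 r=4: -9+10=1 >-2, r--
l=0 r=3: -9+8=-1 >-2, r--

l=0, r=2, sum=-2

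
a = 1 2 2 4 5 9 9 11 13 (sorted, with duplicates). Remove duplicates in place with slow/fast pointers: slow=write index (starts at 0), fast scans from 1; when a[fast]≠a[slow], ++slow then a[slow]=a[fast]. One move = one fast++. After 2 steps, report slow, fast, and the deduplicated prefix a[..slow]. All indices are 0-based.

slow=0 fast=1: a[fast]=2≠a[slow]=1 write a[1]=2, slow++,fast++
slow=1 fast=2: a[fast]=2=a[slow] dup, fast++

slow=1, fast=3, prefix=[1, 2]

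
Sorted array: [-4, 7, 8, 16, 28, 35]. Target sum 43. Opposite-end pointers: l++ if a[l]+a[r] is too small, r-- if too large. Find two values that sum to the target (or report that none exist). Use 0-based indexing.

l=0 r=5: -4+35=31 <43, l++
l=1 r=5: 7+35=42 <43, l++
l=2 r=5: 8+35=43, found

(8, 35)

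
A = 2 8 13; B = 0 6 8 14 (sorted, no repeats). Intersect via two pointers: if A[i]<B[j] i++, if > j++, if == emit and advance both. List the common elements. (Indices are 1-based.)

[i=1,j=1] 2>0 → j++
[i=1,j=2] 2<6 → i++
[i=2,j=2] 8>6 → j++
[i=2,j=3] 8==8 emit → i++,j++
[i=3,j=4] 13<14 → i++

intersection = [8]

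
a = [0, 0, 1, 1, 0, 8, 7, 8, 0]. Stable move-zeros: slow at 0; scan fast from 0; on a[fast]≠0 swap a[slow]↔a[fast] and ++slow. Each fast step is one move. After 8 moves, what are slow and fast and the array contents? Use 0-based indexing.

(s=0,f=0) a[fast]=0 → fast++
(s=0,f=1) a[fast]=0 → fast++
(s=0,f=2) a[fast]=1≠0 swap→a[0]=1 → slow++,fast++
(s=1,f=3) a[fast]=1≠0 swap→a[1]=1 → slow++,fast++
(s=2,f=4) a[fast]=0 → fast++
(s=2,f=5) a[fast]=8≠0 swap→a[2]=8 → slow++,fast++
(s=3,f=6) a[fast]=7≠0 swap→a[3]=7 → slow++,fast++
(s=4,f=7) a[fast]=8≠0 swap→a[4]=8 → slow++,fast++

slow=5, fast=8, a=[1, 1, 8, 7, 8, 0, 0, 0, 0]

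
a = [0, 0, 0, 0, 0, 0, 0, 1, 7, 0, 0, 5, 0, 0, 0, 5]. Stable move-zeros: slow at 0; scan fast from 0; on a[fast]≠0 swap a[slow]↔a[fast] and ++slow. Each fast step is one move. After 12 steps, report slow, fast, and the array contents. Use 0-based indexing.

slow=3, fast=12, a=[1, 7, 5, 0, 0, 0, 0, 0, 0, 0, 0, 0, 0, 0, 0, 5]

(s=0,f=0) a[fast]=0 → fast++
(s=0,f=1) a[fast]=0 → fast++
(s=0,f=2) a[fast]=0 → fast++
(s=0,f=3) a[fast]=0 → fast++
(s=0,f=4) a[fast]=0 → fast++
(s=0,f=5) a[fast]=0 → fast++
(s=0,f=6) a[fast]=0 → fast++
(s=0,f=7) a[fast]=1≠0 swap→a[0]=1 → slow++,fast++
(s=1,f=8) a[fast]=7≠0 swap→a[1]=7 → slow++,fast++
(s=2,f=9) a[fast]=0 → fast++
(s=2,f=10) a[fast]=0 → fast++
(s=2,f=11) a[fast]=5≠0 swap→a[2]=5 → slow++,fast++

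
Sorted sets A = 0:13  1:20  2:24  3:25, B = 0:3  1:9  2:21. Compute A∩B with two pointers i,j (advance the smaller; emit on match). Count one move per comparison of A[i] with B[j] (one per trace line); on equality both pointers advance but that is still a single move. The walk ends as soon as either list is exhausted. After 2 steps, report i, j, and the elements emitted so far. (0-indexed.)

[i=0,j=0] 13>3 → j++
[i=0,j=1] 13>9 → j++

i=0, j=2, emitted=[]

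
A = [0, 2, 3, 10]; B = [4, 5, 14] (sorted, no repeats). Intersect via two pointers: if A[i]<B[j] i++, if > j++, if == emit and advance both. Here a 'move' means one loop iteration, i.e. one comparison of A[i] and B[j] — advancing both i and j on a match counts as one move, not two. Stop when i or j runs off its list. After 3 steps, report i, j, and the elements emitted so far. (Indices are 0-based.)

i=3, j=0, emitted=[]

i=0 j=0: 0<4, i++
i=1 j=0: 2<4, i++
i=2 j=0: 3<4, i++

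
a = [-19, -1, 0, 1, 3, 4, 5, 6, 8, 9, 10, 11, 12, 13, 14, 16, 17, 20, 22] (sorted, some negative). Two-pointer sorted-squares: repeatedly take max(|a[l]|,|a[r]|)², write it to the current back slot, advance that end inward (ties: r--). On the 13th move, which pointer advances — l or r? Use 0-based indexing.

[0,18] |-19|<=|22| out[18]=484 → r--
[0,17] |-19|<=|20| out[17]=400 → r--
[0,16] |-19|>|17| out[16]=361 → l++
[1,16] |-1|<=|17| out[15]=289 → r--
[1,15] |-1|<=|16| out[14]=256 → r--
[1,14] |-1|<=|14| out[13]=196 → r--
[1,13] |-1|<=|13| out[12]=169 → r--
[1,12] |-1|<=|12| out[11]=144 → r--
[1,11] |-1|<=|11| out[10]=121 → r--
[1,10] |-1|<=|10| out[9]=100 → r--
[1,9] |-1|<=|9| out[8]=81 → r--
[1,8] |-1|<=|8| out[7]=64 → r--
[1,7] |-1|<=|6| out[6]=36 → r--

r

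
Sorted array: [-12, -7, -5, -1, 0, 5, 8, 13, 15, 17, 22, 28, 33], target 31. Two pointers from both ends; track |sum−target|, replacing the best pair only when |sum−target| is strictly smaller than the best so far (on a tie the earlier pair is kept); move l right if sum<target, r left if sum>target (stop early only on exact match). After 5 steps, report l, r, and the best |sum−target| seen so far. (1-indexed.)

l=1 r=13: -12+33=21 d=10 *, l++
l=2 r=13: -7+33=26 d=5 *, l++
l=3 r=13: -5+33=28 d=3 *, l++
l=4 r=13: -1+33=32 d=1 *, r--
l=4 r=12: -1+28=27 d=4, l++

l=5, r=12, best |Δ|=1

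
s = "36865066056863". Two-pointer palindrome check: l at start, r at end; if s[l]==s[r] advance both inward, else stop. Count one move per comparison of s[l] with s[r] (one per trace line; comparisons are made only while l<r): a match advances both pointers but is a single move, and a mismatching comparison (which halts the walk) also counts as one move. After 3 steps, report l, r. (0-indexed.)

l=3, r=10

l=0 r=13: '3'=='3', l++,r--
l=1 r=12: '6'=='6', l++,r--
l=2 r=11: '8'=='8', l++,r--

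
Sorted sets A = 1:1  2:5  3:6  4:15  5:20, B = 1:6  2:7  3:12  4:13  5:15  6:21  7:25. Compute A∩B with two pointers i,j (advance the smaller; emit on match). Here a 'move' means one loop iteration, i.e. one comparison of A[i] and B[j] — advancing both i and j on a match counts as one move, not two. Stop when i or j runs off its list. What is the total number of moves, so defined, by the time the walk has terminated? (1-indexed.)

i=1 j=1: 1<6, i++
i=2 j=1: 5<6, i++
i=3 j=1: 6==6 emit, i++,j++
i=4 j=2: 15>7, j++
i=4 j=3: 15>12, j++
i=4 j=4: 15>13, j++
i=4 j=5: 15==15 emit, i++,j++
i=5 j=6: 20<21, i++

8 moves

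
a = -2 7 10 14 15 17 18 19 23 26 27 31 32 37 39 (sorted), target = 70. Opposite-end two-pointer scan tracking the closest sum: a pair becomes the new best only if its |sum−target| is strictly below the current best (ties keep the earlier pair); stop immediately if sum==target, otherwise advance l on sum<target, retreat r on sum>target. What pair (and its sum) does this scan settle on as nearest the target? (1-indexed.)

pair (31, 39) with sum 70 (|Δ|=0)

l=1 r=15: -2+39=37 d=33 *, l++
l=2 r=15: 7+39=46 d=24 *, l++
l=3 r=15: 10+39=49 d=21 *, l++
l=4 r=15: 14+39=53 d=17 *, l++
l=5 r=15: 15+39=54 d=16 *, l++
l=6 r=15: 17+39=56 d=14 *, l++
l=7 r=15: 18+39=57 d=13 *, l++
l=8 r=15: 19+39=58 d=12 *, l++
l=9 r=15: 23+39=62 d=8 *, l++
l=10 r=15: 26+39=65 d=5 *, l++
l=11 r=15: 27+39=66 d=4 *, l++
l=12 r=15: 31+39=70 d=0 *, stop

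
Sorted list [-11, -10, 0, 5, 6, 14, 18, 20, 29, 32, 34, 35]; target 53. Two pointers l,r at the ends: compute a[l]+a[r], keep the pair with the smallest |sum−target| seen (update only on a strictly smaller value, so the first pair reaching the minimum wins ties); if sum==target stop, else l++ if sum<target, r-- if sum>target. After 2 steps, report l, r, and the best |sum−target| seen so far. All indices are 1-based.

l=1 r=12: -11+35=24 d=29 *, l++
l=2 r=12: -10+35=25 d=28 *, l++

l=3, r=12, best |Δ|=28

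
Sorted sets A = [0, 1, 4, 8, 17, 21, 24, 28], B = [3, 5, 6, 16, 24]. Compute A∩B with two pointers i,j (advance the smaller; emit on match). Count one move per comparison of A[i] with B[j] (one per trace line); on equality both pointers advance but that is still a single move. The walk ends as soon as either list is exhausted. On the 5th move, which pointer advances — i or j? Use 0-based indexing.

j

i=0 j=0: 0<3, i++
i=1 j=0: 1<3, i++
i=2 j=0: 4>3, j++
i=2 j=1: 4<5, i++
i=3 j=1: 8>5, j++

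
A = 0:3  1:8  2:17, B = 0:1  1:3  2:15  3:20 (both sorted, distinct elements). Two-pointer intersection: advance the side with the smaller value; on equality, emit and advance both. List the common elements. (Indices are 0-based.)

intersection = [3]

i=0 j=0: 3>1, j++
i=0 j=1: 3==3 emit, i++,j++
i=1 j=2: 8<15, i++
i=2 j=2: 17>15, j++
i=2 j=3: 17<20, i++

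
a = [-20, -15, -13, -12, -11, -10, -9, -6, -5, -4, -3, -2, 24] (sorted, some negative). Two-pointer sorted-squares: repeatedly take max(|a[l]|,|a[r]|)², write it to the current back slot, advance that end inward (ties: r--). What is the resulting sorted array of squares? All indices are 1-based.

[4, 9, 16, 25, 36, 81, 100, 121, 144, 169, 225, 400, 576]

l=1 r=13: |-20|<=|24| out[13]=576, r--
l=1 r=12: |-20|>|-2| out[12]=400, l++
l=2 r=12: |-15|>|-2| out[11]=225, l++
l=3 r=12: |-13|>|-2| out[10]=169, l++
l=4 r=12: |-12|>|-2| out[9]=144, l++
l=5 r=12: |-11|>|-2| out[8]=121, l++
l=6 r=12: |-10|>|-2| out[7]=100, l++
l=7 r=12: |-9|>|-2| out[6]=81, l++
l=8 r=12: |-6|>|-2| out[5]=36, l++
l=9 r=12: |-5|>|-2| out[4]=25, l++
l=10 r=12: |-4|>|-2| out[3]=16, l++
l=11 r=12: |-3|>|-2| out[2]=9, l++
l=12 r=12: |-2|<=|-2| out[1]=4, r--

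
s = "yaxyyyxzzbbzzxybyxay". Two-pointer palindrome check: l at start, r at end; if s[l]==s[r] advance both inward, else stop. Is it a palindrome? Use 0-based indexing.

not a palindrome (mismatch at 4,15)

l=0 r=19: 'y'=='y', l++,r--
l=1 r=18: 'a'=='a', l++,r--
l=2 r=17: 'x'=='x', l++,r--
l=3 r=16: 'y'=='y', l++,r--
l=4 r=15: 'y'!='b', stop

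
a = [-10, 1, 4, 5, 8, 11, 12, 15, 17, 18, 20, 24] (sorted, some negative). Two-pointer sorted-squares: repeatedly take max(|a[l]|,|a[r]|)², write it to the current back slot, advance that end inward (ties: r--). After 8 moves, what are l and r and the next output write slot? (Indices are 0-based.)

l=1, r=4, next write slot=3

l=0 r=11: |-10|<=|24| out[11]=576, r--
l=0 r=10: |-10|<=|20| out[10]=400, r--
l=0 r=9: |-10|<=|18| out[9]=324, r--
l=0 r=8: |-10|<=|17| out[8]=289, r--
l=0 r=7: |-10|<=|15| out[7]=225, r--
l=0 r=6: |-10|<=|12| out[6]=144, r--
l=0 r=5: |-10|<=|11| out[5]=121, r--
l=0 r=4: |-10|>|8| out[4]=100, l++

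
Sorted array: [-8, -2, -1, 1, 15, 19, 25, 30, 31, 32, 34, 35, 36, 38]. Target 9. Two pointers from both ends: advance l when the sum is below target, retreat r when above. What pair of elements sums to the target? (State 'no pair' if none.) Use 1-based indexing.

[1,14] -8+38=30 >9 → r--
[1,13] -8+36=28 >9 → r--
[1,12] -8+35=27 >9 → r--
[1,11] -8+34=26 >9 → r--
[1,10] -8+32=24 >9 → r--
[1,9] -8+31=23 >9 → r--
[1,8] -8+30=22 >9 → r--
[1,7] -8+25=17 >9 → r--
[1,6] -8+19=11 >9 → r--
[1,5] -8+15=7 <9 → l++
[2,5] -2+15=13 >9 → r--
[2,4] -2+1=-1 <9 → l++
[3,4] -1+1=0 <9 → l++

no pair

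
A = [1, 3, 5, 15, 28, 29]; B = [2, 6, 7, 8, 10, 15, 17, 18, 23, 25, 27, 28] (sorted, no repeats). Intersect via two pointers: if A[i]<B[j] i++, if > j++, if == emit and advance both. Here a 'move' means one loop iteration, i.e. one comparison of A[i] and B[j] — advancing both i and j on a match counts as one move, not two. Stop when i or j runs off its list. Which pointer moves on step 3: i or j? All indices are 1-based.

i

[i=1,j=1] 1<2 → i++
[i=2,j=1] 3>2 → j++
[i=2,j=2] 3<6 → i++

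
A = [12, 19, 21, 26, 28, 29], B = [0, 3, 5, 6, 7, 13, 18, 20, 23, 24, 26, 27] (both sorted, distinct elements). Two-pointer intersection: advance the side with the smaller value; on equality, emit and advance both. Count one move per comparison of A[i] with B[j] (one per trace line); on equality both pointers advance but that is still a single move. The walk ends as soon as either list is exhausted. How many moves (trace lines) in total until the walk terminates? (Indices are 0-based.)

i=0 j=0: 12>0, j++
i=0 j=1: 12>3, j++
i=0 j=2: 12>5, j++
i=0 j=3: 12>6, j++
i=0 j=4: 12>7, j++
i=0 j=5: 12<13, i++
i=1 j=5: 19>13, j++
i=1 j=6: 19>18, j++
i=1 j=7: 19<20, i++
i=2 j=7: 21>20, j++
i=2 j=8: 21<23, i++
i=3 j=8: 26>23, j++
i=3 j=9: 26>24, j++
i=3 j=10: 26==26 emit, i++,j++
i=4 j=11: 28>27, j++

15 moves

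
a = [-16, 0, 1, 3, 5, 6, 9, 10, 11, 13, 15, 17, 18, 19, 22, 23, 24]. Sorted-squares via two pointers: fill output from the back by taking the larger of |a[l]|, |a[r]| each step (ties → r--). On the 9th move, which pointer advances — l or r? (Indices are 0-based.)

r

[0,16] |-16|<=|24| out[16]=576 → r--
[0,15] |-16|<=|23| out[15]=529 → r--
[0,14] |-16|<=|22| out[14]=484 → r--
[0,13] |-16|<=|19| out[13]=361 → r--
[0,12] |-16|<=|18| out[12]=324 → r--
[0,11] |-16|<=|17| out[11]=289 → r--
[0,10] |-16|>|15| out[10]=256 → l++
[1,10] |0|<=|15| out[9]=225 → r--
[1,9] |0|<=|13| out[8]=169 → r--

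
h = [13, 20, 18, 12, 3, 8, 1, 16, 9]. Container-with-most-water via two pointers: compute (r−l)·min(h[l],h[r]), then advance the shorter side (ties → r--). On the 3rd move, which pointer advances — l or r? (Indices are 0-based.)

r

[0,8] min(13,9)*8=72 best=72 * → r--
[0,7] min(13,16)*7=91 best=91 * → l++
[1,7] min(20,16)*6=96 best=96 * → r--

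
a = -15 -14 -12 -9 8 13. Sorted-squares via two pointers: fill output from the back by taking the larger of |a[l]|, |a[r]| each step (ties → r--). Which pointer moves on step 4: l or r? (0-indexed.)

l=0 r=5: |-15|>|13| out[5]=225, l++
l=1 r=5: |-14|>|13| out[4]=196, l++
l=2 r=5: |-12|<=|13| out[3]=169, r--
l=2 r=4: |-12|>|8| out[2]=144, l++

l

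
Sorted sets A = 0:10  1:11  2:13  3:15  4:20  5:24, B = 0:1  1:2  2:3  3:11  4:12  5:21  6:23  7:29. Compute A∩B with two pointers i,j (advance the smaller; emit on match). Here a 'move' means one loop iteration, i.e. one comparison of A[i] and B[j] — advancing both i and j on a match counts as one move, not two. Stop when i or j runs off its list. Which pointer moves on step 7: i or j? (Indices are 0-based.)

i

i=0 j=0: 10>1, j++
i=0 j=1: 10>2, j++
i=0 j=2: 10>3, j++
i=0 j=3: 10<11, i++
i=1 j=3: 11==11 emit, i++,j++
i=2 j=4: 13>12, j++
i=2 j=5: 13<21, i++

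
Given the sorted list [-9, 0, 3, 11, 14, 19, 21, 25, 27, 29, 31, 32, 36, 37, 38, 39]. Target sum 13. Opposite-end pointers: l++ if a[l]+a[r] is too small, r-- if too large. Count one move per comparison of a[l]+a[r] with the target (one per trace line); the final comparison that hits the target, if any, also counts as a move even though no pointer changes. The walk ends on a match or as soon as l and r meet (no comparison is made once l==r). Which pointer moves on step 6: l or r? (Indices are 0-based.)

r

[0,15] -9+39=30 >13 → r--
[0,14] -9+38=29 >13 → r--
[0,13] -9+37=28 >13 → r--
[0,12] -9+36=27 >13 → r--
[0,11] -9+32=23 >13 → r--
[0,10] -9+31=22 >13 → r--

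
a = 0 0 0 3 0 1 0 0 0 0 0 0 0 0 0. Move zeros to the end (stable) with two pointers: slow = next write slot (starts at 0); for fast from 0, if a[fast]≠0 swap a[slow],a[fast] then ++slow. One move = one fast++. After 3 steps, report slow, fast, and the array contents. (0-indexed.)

slow=0 fast=0: a[fast]=0, fast++
slow=0 fast=1: a[fast]=0, fast++
slow=0 fast=2: a[fast]=0, fast++

slow=0, fast=3, a=[0, 0, 0, 3, 0, 1, 0, 0, 0, 0, 0, 0, 0, 0, 0]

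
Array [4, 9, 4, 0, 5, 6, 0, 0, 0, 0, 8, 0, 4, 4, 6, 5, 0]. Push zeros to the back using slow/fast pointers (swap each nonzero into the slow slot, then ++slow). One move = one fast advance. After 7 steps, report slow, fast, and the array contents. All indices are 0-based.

slow=5, fast=7, a=[4, 9, 4, 5, 6, 0, 0, 0, 0, 0, 8, 0, 4, 4, 6, 5, 0]

(s=0,f=0) a[fast]=4≠0 swap→a[0]=4 → slow++,fast++
(s=1,f=1) a[fast]=9≠0 swap→a[1]=9 → slow++,fast++
(s=2,f=2) a[fast]=4≠0 swap→a[2]=4 → slow++,fast++
(s=3,f=3) a[fast]=0 → fast++
(s=3,f=4) a[fast]=5≠0 swap→a[3]=5 → slow++,fast++
(s=4,f=5) a[fast]=6≠0 swap→a[4]=6 → slow++,fast++
(s=5,f=6) a[fast]=0 → fast++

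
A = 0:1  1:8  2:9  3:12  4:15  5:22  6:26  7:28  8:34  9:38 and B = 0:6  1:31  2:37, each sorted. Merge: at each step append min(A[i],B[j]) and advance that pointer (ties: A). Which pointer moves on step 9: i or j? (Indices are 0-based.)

i=0 j=0: A[i]=1<=B[j]=6 take 1, i++
i=1 j=0: A[i]=8>B[j]=6 take 6, j++
i=1 j=1: A[i]=8<=B[j]=31 take 8, i++
i=2 j=1: A[i]=9<=B[j]=31 take 9, i++
i=3 j=1: A[i]=12<=B[j]=31 take 12, i++
i=4 j=1: A[i]=15<=B[j]=31 take 15, i++
i=5 j=1: A[i]=22<=B[j]=31 take 22, i++
i=6 j=1: A[i]=26<=B[j]=31 take 26, i++
i=7 j=1: A[i]=28<=B[j]=31 take 28, i++

i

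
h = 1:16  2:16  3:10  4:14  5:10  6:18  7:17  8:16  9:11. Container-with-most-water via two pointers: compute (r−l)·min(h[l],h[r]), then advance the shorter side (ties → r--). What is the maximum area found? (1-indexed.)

max area = 112

l=1 r=9: min(16,11)*8=88 best=88 *, r--
l=1 r=8: min(16,16)*7=112 best=112 *, r--
l=1 r=7: min(16,17)*6=96 best=112, l++
l=2 r=7: min(16,17)*5=80 best=112, l++
l=3 r=7: min(10,17)*4=40 best=112, l++
l=4 r=7: min(14,17)*3=42 best=112, l++
l=5 r=7: min(10,17)*2=20 best=112, l++
l=6 r=7: min(18,17)*1=17 best=112, r--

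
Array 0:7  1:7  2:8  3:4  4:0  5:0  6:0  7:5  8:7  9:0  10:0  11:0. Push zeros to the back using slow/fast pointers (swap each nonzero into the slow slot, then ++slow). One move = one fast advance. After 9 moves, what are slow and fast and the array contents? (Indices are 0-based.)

slow=6, fast=9, a=[7, 7, 8, 4, 5, 7, 0, 0, 0, 0, 0, 0]

(s=0,f=0) a[fast]=7≠0 swap→a[0]=7 → slow++,fast++
(s=1,f=1) a[fast]=7≠0 swap→a[1]=7 → slow++,fast++
(s=2,f=2) a[fast]=8≠0 swap→a[2]=8 → slow++,fast++
(s=3,f=3) a[fast]=4≠0 swap→a[3]=4 → slow++,fast++
(s=4,f=4) a[fast]=0 → fast++
(s=4,f=5) a[fast]=0 → fast++
(s=4,f=6) a[fast]=0 → fast++
(s=4,f=7) a[fast]=5≠0 swap→a[4]=5 → slow++,fast++
(s=5,f=8) a[fast]=7≠0 swap→a[5]=7 → slow++,fast++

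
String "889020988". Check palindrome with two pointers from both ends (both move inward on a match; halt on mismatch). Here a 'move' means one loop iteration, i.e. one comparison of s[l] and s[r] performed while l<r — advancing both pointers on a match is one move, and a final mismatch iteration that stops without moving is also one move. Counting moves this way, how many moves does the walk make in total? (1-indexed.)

l=1 r=9: '8'=='8', l++,r--
l=2 r=8: '8'=='8', l++,r--
l=3 r=7: '9'=='9', l++,r--
l=4 r=6: '0'=='0', l++,r--

4 moves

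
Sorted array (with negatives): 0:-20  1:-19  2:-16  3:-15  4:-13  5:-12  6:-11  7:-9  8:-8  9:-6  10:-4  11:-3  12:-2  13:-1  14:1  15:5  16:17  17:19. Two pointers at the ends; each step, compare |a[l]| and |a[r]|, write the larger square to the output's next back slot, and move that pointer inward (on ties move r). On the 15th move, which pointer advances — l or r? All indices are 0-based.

[0,17] |-20|>|19| out[17]=400 → l++
[1,17] |-19|<=|19| out[16]=361 → r--
[1,16] |-19|>|17| out[15]=361 → l++
[2,16] |-16|<=|17| out[14]=289 → r--
[2,15] |-16|>|5| out[13]=256 → l++
[3,15] |-15|>|5| out[12]=225 → l++
[4,15] |-13|>|5| out[11]=169 → l++
[5,15] |-12|>|5| out[10]=144 → l++
[6,15] |-11|>|5| out[9]=121 → l++
[7,15] |-9|>|5| out[8]=81 → l++
[8,15] |-8|>|5| out[7]=64 → l++
[9,15] |-6|>|5| out[6]=36 → l++
[10,15] |-4|<=|5| out[5]=25 → r--
[10,14] |-4|>|1| out[4]=16 → l++
[11,14] |-3|>|1| out[3]=9 → l++

l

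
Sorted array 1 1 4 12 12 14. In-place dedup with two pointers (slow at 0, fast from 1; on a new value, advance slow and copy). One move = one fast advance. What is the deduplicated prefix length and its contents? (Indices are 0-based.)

length 4; prefix = [1, 4, 12, 14]

(s=0,f=1) a[fast]=1=a[slow] dup → fast++
(s=0,f=2) a[fast]=4≠a[slow]=1 write a[1]=4 → slow++,fast++
(s=1,f=3) a[fast]=12≠a[slow]=4 write a[2]=12 → slow++,fast++
(s=2,f=4) a[fast]=12=a[slow] dup → fast++
(s=2,f=5) a[fast]=14≠a[slow]=12 write a[3]=14 → slow++,fast++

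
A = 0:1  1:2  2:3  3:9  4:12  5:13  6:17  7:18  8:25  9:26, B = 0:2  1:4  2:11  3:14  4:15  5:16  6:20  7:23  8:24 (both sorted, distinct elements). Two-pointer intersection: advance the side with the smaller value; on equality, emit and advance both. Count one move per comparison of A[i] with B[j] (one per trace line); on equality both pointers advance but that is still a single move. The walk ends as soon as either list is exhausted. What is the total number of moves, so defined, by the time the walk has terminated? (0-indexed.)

16 moves

i=0 j=0: 1<2, i++
i=1 j=0: 2==2 emit, i++,j++
i=2 j=1: 3<4, i++
i=3 j=1: 9>4, j++
i=3 j=2: 9<11, i++
i=4 j=2: 12>11, j++
i=4 j=3: 12<14, i++
i=5 j=3: 13<14, i++
i=6 j=3: 17>14, j++
i=6 j=4: 17>15, j++
i=6 j=5: 17>16, j++
i=6 j=6: 17<20, i++
i=7 j=6: 18<20, i++
i=8 j=6: 25>20, j++
i=8 j=7: 25>23, j++
i=8 j=8: 25>24, j++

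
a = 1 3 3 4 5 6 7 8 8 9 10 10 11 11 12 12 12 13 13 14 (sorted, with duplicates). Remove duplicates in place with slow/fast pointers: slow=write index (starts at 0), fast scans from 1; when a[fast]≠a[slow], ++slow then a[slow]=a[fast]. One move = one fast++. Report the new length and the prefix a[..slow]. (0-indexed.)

slow=0 fast=1: a[fast]=3≠a[slow]=1 write a[1]=3, slow++,fast++
slow=1 fast=2: a[fast]=3=a[slow] dup, fast++
slow=1 fast=3: a[fast]=4≠a[slow]=3 write a[2]=4, slow++,fast++
slow=2 fast=4: a[fast]=5≠a[slow]=4 write a[3]=5, slow++,fast++
slow=3 fast=5: a[fast]=6≠a[slow]=5 write a[4]=6, slow++,fast++
slow=4 fast=6: a[fast]=7≠a[slow]=6 write a[5]=7, slow++,fast++
slow=5 fast=7: a[fast]=8≠a[slow]=7 write a[6]=8, slow++,fast++
slow=6 fast=8: a[fast]=8=a[slow] dup, fast++
slow=6 fast=9: a[fast]=9≠a[slow]=8 write a[7]=9, slow++,fast++
slow=7 fast=10: a[fast]=10≠a[slow]=9 write a[8]=10, slow++,fast++
slow=8 fast=11: a[fast]=10=a[slow] dup, fast++
slow=8 fast=12: a[fast]=11≠a[slow]=10 write a[9]=11, slow++,fast++
slow=9 fast=13: a[fast]=11=a[slow] dup, fast++
slow=9 fast=14: a[fast]=12≠a[slow]=11 write a[10]=12, slow++,fast++
slow=10 fast=15: a[fast]=12=a[slow] dup, fast++
slow=10 fast=16: a[fast]=12=a[slow] dup, fast++
slow=10 fast=17: a[fast]=13≠a[slow]=12 write a[11]=13, slow++,fast++
slow=11 fast=18: a[fast]=13=a[slow] dup, fast++
slow=11 fast=19: a[fast]=14≠a[slow]=13 write a[12]=14, slow++,fast++

length 13; prefix = [1, 3, 4, 5, 6, 7, 8, 9, 10, 11, 12, 13, 14]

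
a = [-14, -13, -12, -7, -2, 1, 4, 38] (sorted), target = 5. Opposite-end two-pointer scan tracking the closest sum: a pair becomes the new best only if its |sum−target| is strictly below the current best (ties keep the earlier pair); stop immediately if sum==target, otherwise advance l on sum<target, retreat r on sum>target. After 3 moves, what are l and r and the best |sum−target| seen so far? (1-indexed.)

l=3, r=7, best |Δ|=14

l=1 r=8: -14+38=24 d=19 *, r--
l=1 r=7: -14+4=-10 d=15 *, l++
l=2 r=7: -13+4=-9 d=14 *, l++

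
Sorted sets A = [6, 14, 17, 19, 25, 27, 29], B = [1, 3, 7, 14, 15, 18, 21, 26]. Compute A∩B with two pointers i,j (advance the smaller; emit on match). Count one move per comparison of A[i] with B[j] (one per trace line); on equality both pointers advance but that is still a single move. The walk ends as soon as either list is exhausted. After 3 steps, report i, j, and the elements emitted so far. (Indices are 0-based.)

i=1, j=2, emitted=[]

[i=0,j=0] 6>1 → j++
[i=0,j=1] 6>3 → j++
[i=0,j=2] 6<7 → i++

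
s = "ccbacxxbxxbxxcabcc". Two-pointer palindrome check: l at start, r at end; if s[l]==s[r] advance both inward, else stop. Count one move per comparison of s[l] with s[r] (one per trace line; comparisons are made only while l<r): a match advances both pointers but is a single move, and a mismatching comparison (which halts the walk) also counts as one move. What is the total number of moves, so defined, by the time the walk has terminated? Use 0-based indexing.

9 moves

l=0 r=17: 'c'=='c', l++,r--
l=1 r=16: 'c'=='c', l++,r--
l=2 r=15: 'b'=='b', l++,r--
l=3 r=14: 'a'=='a', l++,r--
l=4 r=13: 'c'=='c', l++,r--
l=5 r=12: 'x'=='x', l++,r--
l=6 r=11: 'x'=='x', l++,r--
l=7 r=10: 'b'=='b', l++,r--
l=8 r=9: 'x'=='x', l++,r--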